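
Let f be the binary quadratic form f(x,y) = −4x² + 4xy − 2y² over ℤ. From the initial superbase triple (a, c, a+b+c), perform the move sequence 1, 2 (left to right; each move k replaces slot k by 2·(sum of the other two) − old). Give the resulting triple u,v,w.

start (-4,-2,-2) = (f(1,0),f(0,1),f(1,1))
replace slot 1: 2·((-2)+(-2)) − (-4) = -4 → (-4,-2,-2)
replace slot 2: 2·((-4)+(-2)) − (-2) = -10 → (-4,-10,-2)

-4,-10,-2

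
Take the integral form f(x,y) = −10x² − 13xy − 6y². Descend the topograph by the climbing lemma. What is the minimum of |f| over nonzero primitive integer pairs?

translate: b→-7 (≡13 mod 20), so (10,13,6)→(10,-7,3)
flip: (10,-7,3)→(3,7,10)
translate: b→1 (≡7 mod 6), so (3,7,10)→(3,1,6)
reduced (well bottom): (3,1,6) with a≤c, −a<b≤a
well minimum |f| = |-3| = 3 (negative-definite)

3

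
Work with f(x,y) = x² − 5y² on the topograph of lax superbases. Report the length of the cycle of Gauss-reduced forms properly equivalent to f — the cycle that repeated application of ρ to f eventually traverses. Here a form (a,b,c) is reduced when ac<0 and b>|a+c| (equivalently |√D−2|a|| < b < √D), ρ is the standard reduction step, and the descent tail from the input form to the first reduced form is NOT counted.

D = 20, ⌊√D⌋ = 4
descent: ρ → (-5,0,1)
descent: ρ → (1,4,-1)  [lands on river]
river: ρ → (-1,4,1)
ρ-cycle length = 2 (tail of 2 descent steps not counted)

2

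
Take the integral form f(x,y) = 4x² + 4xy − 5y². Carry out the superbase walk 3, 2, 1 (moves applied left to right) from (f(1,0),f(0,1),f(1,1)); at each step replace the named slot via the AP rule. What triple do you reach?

start (4,-5,3) = (f(1,0),f(0,1),f(1,1))
replace slot 3: 2·(4+(-5)) − 3 = -5 → (4,-5,-5)
replace slot 2: 2·(4+(-5)) − (-5) = 3 → (4,3,-5)
replace slot 1: 2·(3+(-5)) − 4 = -8 → (-8,3,-5)

-8,3,-5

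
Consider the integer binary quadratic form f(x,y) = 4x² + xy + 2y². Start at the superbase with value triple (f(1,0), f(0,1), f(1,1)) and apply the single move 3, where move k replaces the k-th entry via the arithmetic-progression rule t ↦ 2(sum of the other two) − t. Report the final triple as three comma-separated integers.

start (4,2,7) = (f(1,0),f(0,1),f(1,1))
replace slot 3: 2·(4+2) − 7 = 5 → (4,2,5)

4,2,5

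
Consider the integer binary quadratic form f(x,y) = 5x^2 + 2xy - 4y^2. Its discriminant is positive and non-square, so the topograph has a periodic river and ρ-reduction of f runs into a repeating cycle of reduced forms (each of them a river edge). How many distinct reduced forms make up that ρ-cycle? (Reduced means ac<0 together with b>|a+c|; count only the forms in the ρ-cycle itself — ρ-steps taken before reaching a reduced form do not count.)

D = 84, ⌊√D⌋ = 9
river: ρ → (-4,6,3)
river: ρ → (3,6,-4)
river: ρ → (-4,2,5)
river: ρ → (5,8,-1)
river: ρ → (-1,8,5)
river: ρ → (5,2,-4)
ρ-cycle length = 6 (tail of 0 descent steps not counted)

6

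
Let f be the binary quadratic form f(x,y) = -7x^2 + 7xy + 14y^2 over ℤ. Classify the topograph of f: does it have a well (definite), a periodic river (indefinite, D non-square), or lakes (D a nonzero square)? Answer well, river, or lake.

D = b²−4ac = 7² − 4·(-7)·14 = 441
D = 21² is a perfect square ⇒ form factors over ℤ ⇒ lakes

lake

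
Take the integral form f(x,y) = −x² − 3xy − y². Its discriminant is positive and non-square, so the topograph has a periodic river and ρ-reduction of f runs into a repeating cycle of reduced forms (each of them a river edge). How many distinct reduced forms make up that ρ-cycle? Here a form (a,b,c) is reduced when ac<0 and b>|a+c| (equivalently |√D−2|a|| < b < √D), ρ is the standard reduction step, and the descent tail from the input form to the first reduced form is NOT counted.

D = 5, ⌊√D⌋ = 2
descent: ρ → (-1,1,1)  [lands on river]
river: ρ → (1,1,-1)
ρ-cycle length = 2 (tail of 1 descent step not counted)

2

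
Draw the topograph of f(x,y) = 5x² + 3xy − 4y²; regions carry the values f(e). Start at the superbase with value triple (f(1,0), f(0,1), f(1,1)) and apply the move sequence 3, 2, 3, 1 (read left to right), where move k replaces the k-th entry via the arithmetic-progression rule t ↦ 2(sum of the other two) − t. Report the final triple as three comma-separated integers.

start (5,-4,4) = (f(1,0),f(0,1),f(1,1))
replace slot 3: 2·(5+(-4)) − 4 = -2 → (5,-4,-2)
replace slot 2: 2·(5+(-2)) − (-4) = 10 → (5,10,-2)
replace slot 3: 2·(5+10) − (-2) = 32 → (5,10,32)
replace slot 1: 2·(10+32) − 5 = 79 → (79,10,32)

79,10,32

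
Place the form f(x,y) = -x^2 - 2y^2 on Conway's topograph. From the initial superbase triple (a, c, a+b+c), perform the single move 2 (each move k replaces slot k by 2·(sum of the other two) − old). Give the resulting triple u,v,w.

start (-1,-2,-3) = (f(1,0),f(0,1),f(1,1))
replace slot 2: 2·((-1)+(-3)) − (-2) = -6 → (-1,-6,-3)

-1,-6,-3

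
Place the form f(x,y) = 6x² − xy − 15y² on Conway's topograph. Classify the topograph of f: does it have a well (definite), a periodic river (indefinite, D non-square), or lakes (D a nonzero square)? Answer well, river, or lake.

D = b²−4ac = (-1)² − 4·6·(-15) = 361
D = 19² is a perfect square ⇒ form factors over ℤ ⇒ lakes

lake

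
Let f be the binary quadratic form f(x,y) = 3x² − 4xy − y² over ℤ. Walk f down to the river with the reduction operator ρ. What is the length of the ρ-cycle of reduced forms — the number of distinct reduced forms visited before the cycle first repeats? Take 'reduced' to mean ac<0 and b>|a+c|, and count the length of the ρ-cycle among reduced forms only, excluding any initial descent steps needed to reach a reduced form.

D = 28, ⌊√D⌋ = 5
descent: ρ → (-1,4,3)  [lands on river]
river: ρ → (3,2,-2)
river: ρ → (-2,2,3)
river: ρ → (3,4,-1)
ρ-cycle length = 4 (tail of 1 descent step not counted)

4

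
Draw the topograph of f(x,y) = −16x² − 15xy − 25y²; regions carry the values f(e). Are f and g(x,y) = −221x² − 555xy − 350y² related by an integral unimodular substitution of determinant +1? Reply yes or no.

D₁ = -1375, D₂ = -1375
f is negative-definite; reduce −f:
−f: reduced (well bottom): (16,15,25) with a≤c, −a<b≤a
flip sign back: reduced form of f is (-16,-15,-25)
g is negative-definite; reduce −g:
−g: translate: b→113 (≡555 mod 442), so (221,555,350)→(221,113,16)
−g: flip: (221,113,16)→(16,-113,221)
−g: translate: b→15 (≡-113 mod 32), so (16,-113,221)→(16,15,25)
−g: reduced (well bottom): (16,15,25) with a≤c, −a<b≤a
flip sign back: reduced form of g is (-16,-15,-25)
reduced forms (-16, -15, -25) vs (-16, -15, -25) ⇒ equivalent

yes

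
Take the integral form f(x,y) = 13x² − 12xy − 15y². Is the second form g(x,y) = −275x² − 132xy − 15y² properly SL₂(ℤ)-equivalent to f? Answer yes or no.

D₁ = 924, D₂ = 924
river cycle of f (length 8): (-15, 12, 13), (13, 14, -14), (-14, 14, 13), (13, 12, -15), (-15, 18, 10), (10, 22, -11), (-11, 22, 10), (10, 18, -15)
river cycle of g (length 8): (-15, 12, 13), (13, 14, -14), (-14, 14, 13), (13, 12, -15), (-15, 18, 10), (10, 22, -11), (-11, 22, 10), (10, 18, -15)
cycles coincide ⇒ equivalent

yes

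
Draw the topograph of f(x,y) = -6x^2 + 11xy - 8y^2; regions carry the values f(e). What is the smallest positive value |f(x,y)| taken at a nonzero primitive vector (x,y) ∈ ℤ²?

translate: b→1 (≡-11 mod 12), so (6,-11,8)→(6,1,3)
flip: (6,1,3)→(3,-1,6)
reduced (well bottom): (3,-1,6) with a≤c, −a<b≤a
well minimum |f| = |-3| = 3 (negative-definite)

3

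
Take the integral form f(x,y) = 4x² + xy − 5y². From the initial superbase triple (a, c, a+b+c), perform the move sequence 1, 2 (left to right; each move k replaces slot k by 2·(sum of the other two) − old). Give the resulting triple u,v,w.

start (4,-5,0) = (f(1,0),f(0,1),f(1,1))
replace slot 1: 2·((-5)+0) − 4 = -14 → (-14,-5,0)
replace slot 2: 2·((-14)+0) − (-5) = -23 → (-14,-23,0)

-14,-23,0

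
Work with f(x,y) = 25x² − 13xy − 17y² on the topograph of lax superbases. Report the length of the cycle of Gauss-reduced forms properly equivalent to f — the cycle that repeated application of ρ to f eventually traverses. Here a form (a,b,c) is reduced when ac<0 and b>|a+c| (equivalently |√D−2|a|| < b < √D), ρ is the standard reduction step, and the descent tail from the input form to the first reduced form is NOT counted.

D = 1869, ⌊√D⌋ = 43
descent: ρ → (-17,13,25)  [lands on river]
river: ρ → (25,37,-5)
river: ρ → (-5,43,1)
river: ρ → (1,43,-5)
river: ρ → (-5,37,25)
river: ρ → (25,13,-17)
river: ρ → (-17,21,21)
river: ρ → (21,21,-17)
ρ-cycle length = 8 (tail of 1 descent step not counted)

8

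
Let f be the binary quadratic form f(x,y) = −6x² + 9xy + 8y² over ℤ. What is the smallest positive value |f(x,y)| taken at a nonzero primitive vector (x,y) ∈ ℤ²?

river: ρ → (8,7,-7)
river: ρ → (-7,7,8)
river: ρ → (8,9,-6)
river: ρ → (-6,15,2)
river: ρ → (2,13,-13)
river: ρ → (-13,13,2)
river: ρ → (2,15,-6)
river: ρ → (-6,9,8)
closes: descent 0, river 8
min |a| on river = 2

2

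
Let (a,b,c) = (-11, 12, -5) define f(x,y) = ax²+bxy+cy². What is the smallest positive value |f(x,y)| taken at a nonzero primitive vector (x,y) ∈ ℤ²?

translate: b→10 (≡-12 mod 22), so (11,-12,5)→(11,10,4)
flip: (11,10,4)→(4,-10,11)
translate: b→-2 (≡-10 mod 8), so (4,-10,11)→(4,-2,5)
reduced (well bottom): (4,-2,5) with a≤c, −a<b≤a
well minimum |f| = |-4| = 4 (negative-definite)

4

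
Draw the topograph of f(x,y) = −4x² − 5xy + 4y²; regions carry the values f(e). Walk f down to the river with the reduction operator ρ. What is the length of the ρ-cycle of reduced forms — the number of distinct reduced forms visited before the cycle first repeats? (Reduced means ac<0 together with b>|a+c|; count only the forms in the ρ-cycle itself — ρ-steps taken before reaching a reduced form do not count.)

D = 89, ⌊√D⌋ = 9
descent: ρ → (4,5,-4)  [lands on river]
river: ρ → (-4,3,5)
river: ρ → (5,7,-2)
river: ρ → (-2,9,1)
river: ρ → (1,9,-2)
river: ρ → (-2,7,5)
river: ρ → (5,3,-4)
river: ρ → (-4,5,4)
river: ρ → (4,3,-5)
river: ρ → (-5,7,2)
river: ρ → (2,9,-1)
river: ρ → (-1,9,2)
river: ρ → (2,7,-5)
river: ρ → (-5,3,4)
ρ-cycle length = 14 (tail of 1 descent step not counted)

14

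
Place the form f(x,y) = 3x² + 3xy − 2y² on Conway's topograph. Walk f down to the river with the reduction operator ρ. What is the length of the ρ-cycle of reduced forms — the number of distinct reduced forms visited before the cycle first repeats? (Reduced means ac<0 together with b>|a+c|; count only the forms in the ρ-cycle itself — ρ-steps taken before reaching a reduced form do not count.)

D = 33, ⌊√D⌋ = 5
river: ρ → (-2,5,1)
river: ρ → (1,5,-2)
river: ρ → (-2,3,3)
river: ρ → (3,3,-2)
ρ-cycle length = 4 (tail of 0 descent steps not counted)

4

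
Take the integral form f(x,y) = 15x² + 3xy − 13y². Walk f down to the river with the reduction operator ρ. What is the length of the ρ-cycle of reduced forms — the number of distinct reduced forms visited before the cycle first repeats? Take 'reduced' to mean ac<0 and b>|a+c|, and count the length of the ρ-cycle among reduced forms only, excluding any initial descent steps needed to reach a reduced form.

D = 789, ⌊√D⌋ = 28
river: ρ → (-13,23,5)
river: ρ → (5,27,-3)
river: ρ → (-3,27,5)
river: ρ → (5,23,-13)
river: ρ → (-13,3,15)
river: ρ → (15,27,-1)
river: ρ → (-1,27,15)
river: ρ → (15,3,-13)
ρ-cycle length = 8 (tail of 0 descent steps not counted)

8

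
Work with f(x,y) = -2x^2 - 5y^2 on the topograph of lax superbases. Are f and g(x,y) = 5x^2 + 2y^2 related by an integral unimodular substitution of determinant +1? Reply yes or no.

D₁ = -40, D₂ = -40
f is negative-definite; reduce −f:
−f: reduced (well bottom): (2,0,5) with a≤c, −a<b≤a
flip sign back: reduced form of f is (-2,0,-5)
g: flip: (5,0,2)→(2,0,5)
g: reduced (well bottom): (2,0,5) with a≤c, −a<b≤a
reduced forms (-2, 0, -5) vs (2, 0, 5) ⇒ inequivalent

no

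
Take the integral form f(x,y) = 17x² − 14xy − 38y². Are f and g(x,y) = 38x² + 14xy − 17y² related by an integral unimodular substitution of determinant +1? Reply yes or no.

D₁ = 2780, D₂ = 2780
river cycle of f (length 8): (17, 20, -35), (-35, 50, 2), (2, 50, -35), (-35, 20, 17), (17, 48, -7), (-7, 50, 10), (10, 50, -7), (-7, 48, 17)
river cycle of g (length 8): (-17, 20, 35), (35, 50, -2), (-2, 50, 35), (35, 20, -17), (-17, 48, 7), (7, 50, -10), (-10, 50, 7), (7, 48, -17)
cycles differ ⇒ inequivalent

no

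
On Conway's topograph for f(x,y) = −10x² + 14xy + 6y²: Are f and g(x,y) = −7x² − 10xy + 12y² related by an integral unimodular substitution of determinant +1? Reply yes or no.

D₁ = 436, D₂ = 436
river cycle of f (length 14): (6, 10, -14), (-14, 18, 2), (2, 18, -14), (-14, 10, 6), (6, 14, -10), (-10, 6, 10), (10, 14, -6), (-6, 10, 14), (14, 18, -2), (-2, 18, 14), … (4 more)
river cycle of g (length 30): (12, 10, -7), (-7, 18, 4), (4, 14, -15), (-15, 16, 3), (3, 20, -3), (-3, 16, 15), (15, 14, -4), (-4, 18, 7), (7, 10, -12), (-12, 14, 5), … (20 more)
cycles differ ⇒ inequivalent

no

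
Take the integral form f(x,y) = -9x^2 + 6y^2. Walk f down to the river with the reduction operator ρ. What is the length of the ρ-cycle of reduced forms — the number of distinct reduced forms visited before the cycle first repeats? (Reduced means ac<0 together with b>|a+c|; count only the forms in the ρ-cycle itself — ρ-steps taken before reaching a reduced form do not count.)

D = 216, ⌊√D⌋ = 14
descent: ρ → (6,12,-3)  [lands on river]
river: ρ → (-3,12,6)
ρ-cycle length = 2 (tail of 1 descent step not counted)

2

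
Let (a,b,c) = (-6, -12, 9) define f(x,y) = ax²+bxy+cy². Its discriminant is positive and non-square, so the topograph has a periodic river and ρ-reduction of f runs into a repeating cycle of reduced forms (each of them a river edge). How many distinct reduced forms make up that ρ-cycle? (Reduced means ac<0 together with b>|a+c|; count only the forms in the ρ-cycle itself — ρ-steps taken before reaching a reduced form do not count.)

D = 360, ⌊√D⌋ = 18
descent: ρ → (9,12,-6)  [lands on river]
river: ρ → (-6,12,9)
river: ρ → (9,6,-9)
river: ρ → (-9,12,6)
river: ρ → (6,12,-9)
river: ρ → (-9,6,9)
ρ-cycle length = 6 (tail of 1 descent step not counted)

6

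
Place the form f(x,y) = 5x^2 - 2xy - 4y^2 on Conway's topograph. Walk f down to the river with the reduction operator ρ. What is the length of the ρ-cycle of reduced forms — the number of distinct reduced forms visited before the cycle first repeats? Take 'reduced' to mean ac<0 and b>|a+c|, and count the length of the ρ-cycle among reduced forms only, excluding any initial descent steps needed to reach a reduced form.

D = 84, ⌊√D⌋ = 9
descent: ρ → (-4,2,5)  [lands on river]
river: ρ → (5,8,-1)
river: ρ → (-1,8,5)
river: ρ → (5,2,-4)
river: ρ → (-4,6,3)
river: ρ → (3,6,-4)
ρ-cycle length = 6 (tail of 1 descent step not counted)

6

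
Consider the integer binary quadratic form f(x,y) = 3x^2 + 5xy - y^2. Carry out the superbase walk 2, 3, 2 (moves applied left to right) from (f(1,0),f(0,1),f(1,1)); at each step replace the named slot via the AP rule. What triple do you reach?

start (3,-1,7) = (f(1,0),f(0,1),f(1,1))
replace slot 2: 2·(3+7) − (-1) = 21 → (3,21,7)
replace slot 3: 2·(3+21) − 7 = 41 → (3,21,41)
replace slot 2: 2·(3+41) − 21 = 67 → (3,67,41)

3,67,41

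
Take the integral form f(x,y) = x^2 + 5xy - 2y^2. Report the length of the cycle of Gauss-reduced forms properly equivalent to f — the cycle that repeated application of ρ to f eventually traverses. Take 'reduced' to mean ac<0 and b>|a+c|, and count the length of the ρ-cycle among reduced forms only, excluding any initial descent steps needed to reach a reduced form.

D = 33, ⌊√D⌋ = 5
river: ρ → (-2,3,3)
river: ρ → (3,3,-2)
river: ρ → (-2,5,1)
river: ρ → (1,5,-2)
ρ-cycle length = 4 (tail of 0 descent steps not counted)

4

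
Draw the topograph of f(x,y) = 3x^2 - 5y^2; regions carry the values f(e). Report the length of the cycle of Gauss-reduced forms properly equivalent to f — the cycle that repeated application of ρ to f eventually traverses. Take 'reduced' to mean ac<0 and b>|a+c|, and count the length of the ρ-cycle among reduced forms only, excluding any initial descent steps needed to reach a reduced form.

D = 60, ⌊√D⌋ = 7
descent: ρ → (-5,0,3)
descent: ρ → (3,6,-2)  [lands on river]
river: ρ → (-2,6,3)
ρ-cycle length = 2 (tail of 2 descent steps not counted)

2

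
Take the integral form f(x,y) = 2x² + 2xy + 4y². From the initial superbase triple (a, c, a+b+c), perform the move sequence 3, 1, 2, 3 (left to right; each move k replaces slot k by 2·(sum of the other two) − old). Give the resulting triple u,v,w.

start (2,4,8) = (f(1,0),f(0,1),f(1,1))
replace slot 3: 2·(2+4) − 8 = 4 → (2,4,4)
replace slot 1: 2·(4+4) − 2 = 14 → (14,4,4)
replace slot 2: 2·(14+4) − 4 = 32 → (14,32,4)
replace slot 3: 2·(14+32) − 4 = 88 → (14,32,88)

14,32,88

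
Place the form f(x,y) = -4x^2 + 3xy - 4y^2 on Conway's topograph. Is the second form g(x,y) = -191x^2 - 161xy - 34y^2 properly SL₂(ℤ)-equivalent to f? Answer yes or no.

D₁ = -55, D₂ = -55
f is negative-definite; reduce −f:
−f: flip: (4,-3,4)→(4,3,4)
−f: reduced (well bottom): (4,3,4) with a≤c, −a<b≤a
flip sign back: reduced form of f is (-4,-3,-4)
g is negative-definite; reduce −g:
−g: flip: (191,161,34)→(34,-161,191)
−g: translate: b→-25 (≡-161 mod 68), so (34,-161,191)→(34,-25,5)
−g: flip: (34,-25,5)→(5,25,34)
−g: translate: b→5 (≡25 mod 10), so (5,25,34)→(5,5,4)
−g: flip: (5,5,4)→(4,-5,5)
−g: translate: b→3 (≡-5 mod 8), so (4,-5,5)→(4,3,4)
−g: reduced (well bottom): (4,3,4) with a≤c, −a<b≤a
flip sign back: reduced form of g is (-4,-3,-4)
reduced forms (-4, -3, -4) vs (-4, -3, -4) ⇒ equivalent

yes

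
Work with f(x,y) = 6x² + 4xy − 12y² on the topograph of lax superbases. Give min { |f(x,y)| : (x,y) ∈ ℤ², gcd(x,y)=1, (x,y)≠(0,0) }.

descent: ρ → (-12,-4,6)
descent: ρ → (6,16,-2)  [lands on river]
river: ρ → (-2,16,6)
river: ρ → (6,8,-10)
river: ρ → (-10,12,4)
river: ρ → (4,12,-10)
river: ρ → (-10,8,6)
closes: descent 2, river 6
min |a| on river = 2

2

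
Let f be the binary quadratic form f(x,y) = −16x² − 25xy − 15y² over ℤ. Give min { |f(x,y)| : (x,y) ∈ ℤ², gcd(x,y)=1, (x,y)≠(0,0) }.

translate: b→-7 (≡25 mod 32), so (16,25,15)→(16,-7,6)
flip: (16,-7,6)→(6,7,16)
translate: b→-5 (≡7 mod 12), so (6,7,16)→(6,-5,15)
reduced (well bottom): (6,-5,15) with a≤c, −a<b≤a
well minimum |f| = |-6| = 6 (negative-definite)

6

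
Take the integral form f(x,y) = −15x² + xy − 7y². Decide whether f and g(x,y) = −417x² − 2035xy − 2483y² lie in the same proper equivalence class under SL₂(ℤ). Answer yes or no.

D₁ = -419, D₂ = -419
f is negative-definite; reduce −f:
−f: flip: (15,-1,7)→(7,1,15)
−f: reduced (well bottom): (7,1,15) with a≤c, −a<b≤a
flip sign back: reduced form of f is (-7,-1,-15)
g is negative-definite; reduce −g:
−g: translate: b→367 (≡2035 mod 834), so (417,2035,2483)→(417,367,81)
−g: flip: (417,367,81)→(81,-367,417)
−g: translate: b→-43 (≡-367 mod 162), so (81,-367,417)→(81,-43,7)
−g: flip: (81,-43,7)→(7,43,81)
−g: translate: b→1 (≡43 mod 14), so (7,43,81)→(7,1,15)
−g: reduced (well bottom): (7,1,15) with a≤c, −a<b≤a
flip sign back: reduced form of g is (-7,-1,-15)
reduced forms (-7, -1, -15) vs (-7, -1, -15) ⇒ equivalent

yes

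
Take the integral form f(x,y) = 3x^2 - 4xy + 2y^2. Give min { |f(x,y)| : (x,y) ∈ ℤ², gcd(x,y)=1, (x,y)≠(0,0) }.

translate: b→2 (≡-4 mod 6), so (3,-4,2)→(3,2,1)
flip: (3,2,1)→(1,-2,3)
translate: b→0 (≡-2 mod 2), so (1,-2,3)→(1,0,2)
reduced (well bottom): (1,0,2) with a≤c, −a<b≤a
well minimum = a = 1

1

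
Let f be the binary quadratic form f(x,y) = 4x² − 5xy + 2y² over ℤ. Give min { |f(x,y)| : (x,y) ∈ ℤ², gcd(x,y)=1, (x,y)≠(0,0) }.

translate: b→3 (≡-5 mod 8), so (4,-5,2)→(4,3,1)
flip: (4,3,1)→(1,-3,4)
translate: b→1 (≡-3 mod 2), so (1,-3,4)→(1,1,2)
reduced (well bottom): (1,1,2) with a≤c, −a<b≤a
well minimum = a = 1

1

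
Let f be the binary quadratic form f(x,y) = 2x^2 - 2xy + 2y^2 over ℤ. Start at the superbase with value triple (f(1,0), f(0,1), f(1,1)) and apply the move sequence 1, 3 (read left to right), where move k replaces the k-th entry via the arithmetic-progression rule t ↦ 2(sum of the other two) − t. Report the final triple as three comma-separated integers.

start (2,2,2) = (f(1,0),f(0,1),f(1,1))
replace slot 1: 2·(2+2) − 2 = 6 → (6,2,2)
replace slot 3: 2·(6+2) − 2 = 14 → (6,2,14)

6,2,14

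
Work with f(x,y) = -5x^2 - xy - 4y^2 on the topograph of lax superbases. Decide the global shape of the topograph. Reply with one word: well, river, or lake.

D = b²−4ac = (-1)² − 4·(-5)·(-4) = -79
D < 0 ⇒ definite ⇒ every region one sign ⇒ single well

well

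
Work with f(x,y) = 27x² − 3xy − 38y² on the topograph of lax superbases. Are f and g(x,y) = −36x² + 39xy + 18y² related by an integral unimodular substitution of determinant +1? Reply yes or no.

D₁ = 4113, D₂ = 4113
river cycle of f (length 46): (27, 51, -14), (-14, 61, 7), (7, 51, -54), (-54, 57, 4), (4, 63, -9), (-9, 63, 4), (4, 57, -54), (-54, 51, 7), (7, 61, -14), (-14, 51, 27), … (36 more)
river cycle of g (length 46): (18, 33, -42), (-42, 51, 9), (9, 57, -24), (-24, 39, 27), (27, 15, -36), (-36, 57, 6), (6, 63, -6), (-6, 57, 36), (36, 15, -27), (-27, 39, 24), … (36 more)
cycles differ ⇒ inequivalent

no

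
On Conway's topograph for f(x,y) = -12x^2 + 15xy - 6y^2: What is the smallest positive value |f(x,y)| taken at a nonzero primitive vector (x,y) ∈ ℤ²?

translate: b→9 (≡-15 mod 24), so (12,-15,6)→(12,9,3)
flip: (12,9,3)→(3,-9,12)
translate: b→3 (≡-9 mod 6), so (3,-9,12)→(3,3,6)
reduced (well bottom): (3,3,6) with a≤c, −a<b≤a
well minimum |f| = |-3| = 3 (negative-definite)

3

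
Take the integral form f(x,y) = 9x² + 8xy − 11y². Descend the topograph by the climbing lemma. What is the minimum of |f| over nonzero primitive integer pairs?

river: ρ → (-11,14,6)
river: ρ → (6,10,-15)
river: ρ → (-15,20,1)
river: ρ → (1,20,-15)
river: ρ → (-15,10,6)
river: ρ → (6,14,-11)
river: ρ → (-11,8,9)
river: ρ → (9,10,-10)
river: ρ → (-10,10,9)
river: ρ → (9,8,-11)
closes: descent 0, river 10
min |a| on river = 1

1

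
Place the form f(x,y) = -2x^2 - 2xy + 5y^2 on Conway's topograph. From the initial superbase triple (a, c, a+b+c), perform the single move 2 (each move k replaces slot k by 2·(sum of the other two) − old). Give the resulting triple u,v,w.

start (-2,5,1) = (f(1,0),f(0,1),f(1,1))
replace slot 2: 2·((-2)+1) − 5 = -7 → (-2,-7,1)

-2,-7,1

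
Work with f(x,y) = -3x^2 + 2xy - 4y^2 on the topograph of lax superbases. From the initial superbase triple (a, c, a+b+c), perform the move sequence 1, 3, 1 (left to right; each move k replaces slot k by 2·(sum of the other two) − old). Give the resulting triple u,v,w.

start (-3,-4,-5) = (f(1,0),f(0,1),f(1,1))
replace slot 1: 2·((-4)+(-5)) − (-3) = -15 → (-15,-4,-5)
replace slot 3: 2·((-15)+(-4)) − (-5) = -33 → (-15,-4,-33)
replace slot 1: 2·((-4)+(-33)) − (-15) = -59 → (-59,-4,-33)

-59,-4,-33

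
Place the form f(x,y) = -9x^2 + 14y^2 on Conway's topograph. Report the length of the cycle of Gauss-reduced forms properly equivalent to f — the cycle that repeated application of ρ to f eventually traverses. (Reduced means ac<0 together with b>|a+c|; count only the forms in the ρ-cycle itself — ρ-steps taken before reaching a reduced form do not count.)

D = 504, ⌊√D⌋ = 22
descent: ρ → (14,0,-9)
descent: ρ → (-9,18,5)  [lands on river]
river: ρ → (5,22,-1)
river: ρ → (-1,22,5)
river: ρ → (5,18,-9)
ρ-cycle length = 4 (tail of 2 descent steps not counted)

4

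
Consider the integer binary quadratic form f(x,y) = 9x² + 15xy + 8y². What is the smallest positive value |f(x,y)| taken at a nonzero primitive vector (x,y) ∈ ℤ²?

translate: b→-3 (≡15 mod 18), so (9,15,8)→(9,-3,2)
flip: (9,-3,2)→(2,3,9)
translate: b→-1 (≡3 mod 4), so (2,3,9)→(2,-1,8)
reduced (well bottom): (2,-1,8) with a≤c, −a<b≤a
well minimum = a = 2

2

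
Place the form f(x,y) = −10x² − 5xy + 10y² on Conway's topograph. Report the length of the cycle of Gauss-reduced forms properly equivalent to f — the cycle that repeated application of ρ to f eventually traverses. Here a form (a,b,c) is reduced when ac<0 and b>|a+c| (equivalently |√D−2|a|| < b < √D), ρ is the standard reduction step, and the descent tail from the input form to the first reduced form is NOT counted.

D = 425, ⌊√D⌋ = 20
descent: ρ → (10,5,-10)  [lands on river]
river: ρ → (-10,15,5)
river: ρ → (5,15,-10)
river: ρ → (-10,5,10)
river: ρ → (10,15,-5)
river: ρ → (-5,15,10)
ρ-cycle length = 6 (tail of 1 descent step not counted)

6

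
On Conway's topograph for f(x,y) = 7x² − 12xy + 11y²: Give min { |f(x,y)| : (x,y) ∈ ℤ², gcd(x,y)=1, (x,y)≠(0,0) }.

translate: b→2 (≡-12 mod 14), so (7,-12,11)→(7,2,6)
flip: (7,2,6)→(6,-2,7)
reduced (well bottom): (6,-2,7) with a≤c, −a<b≤a
well minimum = a = 6

6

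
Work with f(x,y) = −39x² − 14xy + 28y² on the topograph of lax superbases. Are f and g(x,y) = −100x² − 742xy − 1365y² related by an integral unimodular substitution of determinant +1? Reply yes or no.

D₁ = 4564, D₂ = 4564
river cycle of f (length 58): (28, 14, -39), (-39, 64, 3), (3, 62, -60), (-60, 58, 5), (5, 62, -36), (-36, 10, 31), (31, 52, -15), (-15, 38, 52), (52, 66, -1), (-1, 66, 52), … (48 more)
river cycle of g (length 58): (3, 62, -60), (-60, 58, 5), (5, 62, -36), (-36, 10, 31), (31, 52, -15), (-15, 38, 52), (52, 66, -1), (-1, 66, 52), (52, 38, -15), (-15, 52, 31), … (48 more)
cycles coincide ⇒ equivalent

yes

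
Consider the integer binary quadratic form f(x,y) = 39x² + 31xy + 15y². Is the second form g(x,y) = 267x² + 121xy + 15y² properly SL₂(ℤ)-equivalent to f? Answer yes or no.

D₁ = -1379, D₂ = -1379
f: flip: (39,31,15)→(15,-31,39)
f: translate: b→-1 (≡-31 mod 30), so (15,-31,39)→(15,-1,23)
f: reduced (well bottom): (15,-1,23) with a≤c, −a<b≤a
g: flip: (267,121,15)→(15,-121,267)
g: translate: b→-1 (≡-121 mod 30), so (15,-121,267)→(15,-1,23)
g: reduced (well bottom): (15,-1,23) with a≤c, −a<b≤a
reduced forms (15, -1, 23) vs (15, -1, 23) ⇒ equivalent

yes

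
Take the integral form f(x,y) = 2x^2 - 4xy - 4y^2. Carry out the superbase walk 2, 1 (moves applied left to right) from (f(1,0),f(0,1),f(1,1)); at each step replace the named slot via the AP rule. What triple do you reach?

start (2,-4,-6) = (f(1,0),f(0,1),f(1,1))
replace slot 2: 2·(2+(-6)) − (-4) = -4 → (2,-4,-6)
replace slot 1: 2·((-4)+(-6)) − 2 = -22 → (-22,-4,-6)

-22,-4,-6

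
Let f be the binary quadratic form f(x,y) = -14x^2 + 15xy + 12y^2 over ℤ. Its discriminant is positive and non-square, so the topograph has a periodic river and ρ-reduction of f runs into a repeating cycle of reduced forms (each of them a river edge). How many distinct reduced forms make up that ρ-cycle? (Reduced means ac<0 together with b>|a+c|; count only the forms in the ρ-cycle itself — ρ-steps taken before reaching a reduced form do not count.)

D = 897, ⌊√D⌋ = 29
river: ρ → (12,9,-17)
river: ρ → (-17,25,4)
river: ρ → (4,23,-23)
river: ρ → (-23,23,4)
river: ρ → (4,25,-17)
river: ρ → (-17,9,12)
river: ρ → (12,15,-14)
river: ρ → (-14,13,13)
river: ρ → (13,13,-14)
river: ρ → (-14,15,12)
ρ-cycle length = 10 (tail of 0 descent steps not counted)

10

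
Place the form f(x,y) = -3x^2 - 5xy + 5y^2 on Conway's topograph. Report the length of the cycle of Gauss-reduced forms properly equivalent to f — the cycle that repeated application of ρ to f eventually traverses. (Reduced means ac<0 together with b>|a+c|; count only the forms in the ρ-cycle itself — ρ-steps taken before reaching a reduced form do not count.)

D = 85, ⌊√D⌋ = 9
descent: ρ → (5,5,-3)  [lands on river]
river: ρ → (-3,7,3)
river: ρ → (3,5,-5)
river: ρ → (-5,5,3)
river: ρ → (3,7,-3)
river: ρ → (-3,5,5)
ρ-cycle length = 6 (tail of 1 descent step not counted)

6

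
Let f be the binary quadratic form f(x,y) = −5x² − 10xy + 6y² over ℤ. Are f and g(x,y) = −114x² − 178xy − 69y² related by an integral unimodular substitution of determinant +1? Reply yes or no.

D₁ = 220, D₂ = 220
river cycle of f (length 4): (6, 10, -5), (-5, 10, 6), (6, 14, -1), (-1, 14, 6)
river cycle of g (length 4): (-5, 10, 6), (6, 14, -1), (-1, 14, 6), (6, 10, -5)
cycles coincide ⇒ equivalent

yes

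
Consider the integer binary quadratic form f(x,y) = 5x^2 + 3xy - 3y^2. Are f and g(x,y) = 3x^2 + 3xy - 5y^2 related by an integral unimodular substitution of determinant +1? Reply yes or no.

D₁ = 69, D₂ = 69
river cycle of f (length 4): (-3, 3, 5), (5, 7, -1), (-1, 7, 5), (5, 3, -3)
river cycle of g (length 4): (-5, 7, 1), (1, 7, -5), (-5, 3, 3), (3, 3, -5)
cycles differ ⇒ inequivalent

no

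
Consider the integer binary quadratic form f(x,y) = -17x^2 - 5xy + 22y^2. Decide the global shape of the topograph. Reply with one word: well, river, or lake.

D = b²−4ac = (-5)² − 4·(-17)·22 = 1521
D = 39² is a perfect square ⇒ form factors over ℤ ⇒ lakes

lake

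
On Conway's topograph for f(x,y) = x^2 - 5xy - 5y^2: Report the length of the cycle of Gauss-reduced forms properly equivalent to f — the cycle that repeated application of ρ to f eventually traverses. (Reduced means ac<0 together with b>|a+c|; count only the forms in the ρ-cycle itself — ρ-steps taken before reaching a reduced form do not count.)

D = 45, ⌊√D⌋ = 6
descent: ρ → (-5,5,1)  [lands on river]
river: ρ → (1,5,-5)
ρ-cycle length = 2 (tail of 1 descent step not counted)

2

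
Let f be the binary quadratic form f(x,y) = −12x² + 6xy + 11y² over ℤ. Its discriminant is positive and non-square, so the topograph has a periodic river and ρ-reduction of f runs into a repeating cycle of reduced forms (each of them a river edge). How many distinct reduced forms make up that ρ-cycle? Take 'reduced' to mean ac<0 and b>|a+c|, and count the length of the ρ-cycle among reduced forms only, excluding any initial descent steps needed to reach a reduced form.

D = 564, ⌊√D⌋ = 23
river: ρ → (11,16,-7)
river: ρ → (-7,12,15)
river: ρ → (15,18,-4)
river: ρ → (-4,22,5)
river: ρ → (5,18,-12)
river: ρ → (-12,6,11)
ρ-cycle length = 6 (tail of 0 descent steps not counted)

6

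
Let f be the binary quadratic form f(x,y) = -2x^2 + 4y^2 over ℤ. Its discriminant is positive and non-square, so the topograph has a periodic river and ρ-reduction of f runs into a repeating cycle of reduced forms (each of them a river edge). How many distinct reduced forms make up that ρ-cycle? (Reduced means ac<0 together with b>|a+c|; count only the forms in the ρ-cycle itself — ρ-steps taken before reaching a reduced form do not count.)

D = 32, ⌊√D⌋ = 5
descent: ρ → (4,0,-2)
descent: ρ → (-2,4,2)  [lands on river]
river: ρ → (2,4,-2)
ρ-cycle length = 2 (tail of 2 descent steps not counted)

2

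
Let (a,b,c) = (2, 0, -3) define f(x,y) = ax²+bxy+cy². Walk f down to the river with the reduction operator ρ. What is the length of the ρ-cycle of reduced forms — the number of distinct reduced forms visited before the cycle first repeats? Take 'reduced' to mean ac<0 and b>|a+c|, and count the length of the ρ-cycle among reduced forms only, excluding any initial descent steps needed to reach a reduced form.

D = 24, ⌊√D⌋ = 4
descent: ρ → (-3,0,2)
descent: ρ → (2,4,-1)  [lands on river]
river: ρ → (-1,4,2)
ρ-cycle length = 2 (tail of 2 descent steps not counted)

2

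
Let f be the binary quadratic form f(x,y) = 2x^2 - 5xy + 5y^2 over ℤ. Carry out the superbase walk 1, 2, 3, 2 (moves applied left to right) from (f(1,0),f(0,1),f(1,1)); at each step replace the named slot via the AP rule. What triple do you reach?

start (2,5,2) = (f(1,0),f(0,1),f(1,1))
replace slot 1: 2·(5+2) − 2 = 12 → (12,5,2)
replace slot 2: 2·(12+2) − 5 = 23 → (12,23,2)
replace slot 3: 2·(12+23) − 2 = 68 → (12,23,68)
replace slot 2: 2·(12+68) − 23 = 137 → (12,137,68)

12,137,68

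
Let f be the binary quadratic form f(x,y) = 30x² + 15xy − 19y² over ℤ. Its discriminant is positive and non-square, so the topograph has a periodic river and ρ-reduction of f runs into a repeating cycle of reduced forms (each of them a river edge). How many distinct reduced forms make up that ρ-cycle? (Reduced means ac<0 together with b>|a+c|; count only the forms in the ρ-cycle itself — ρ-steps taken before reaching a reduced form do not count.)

D = 2505, ⌊√D⌋ = 50
river: ρ → (-19,23,26)
river: ρ → (26,29,-16)
river: ρ → (-16,35,20)
river: ρ → (20,45,-6)
river: ρ → (-6,39,41)
river: ρ → (41,43,-4)
river: ρ → (-4,45,30)
river: ρ → (30,15,-19)
ρ-cycle length = 8 (tail of 0 descent steps not counted)

8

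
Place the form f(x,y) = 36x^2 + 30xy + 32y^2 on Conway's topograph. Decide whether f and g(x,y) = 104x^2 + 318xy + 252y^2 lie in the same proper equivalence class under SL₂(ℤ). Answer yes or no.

D₁ = -3708, D₂ = -3708
f: flip: (36,30,32)→(32,-30,36)
f: reduced (well bottom): (32,-30,36) with a≤c, −a<b≤a
g: translate: b→-98 (≡318 mod 208), so (104,318,252)→(104,-98,32)
g: flip: (104,-98,32)→(32,98,104)
g: translate: b→-30 (≡98 mod 64), so (32,98,104)→(32,-30,36)
g: reduced (well bottom): (32,-30,36) with a≤c, −a<b≤a
reduced forms (32, -30, 36) vs (32, -30, 36) ⇒ equivalent

yes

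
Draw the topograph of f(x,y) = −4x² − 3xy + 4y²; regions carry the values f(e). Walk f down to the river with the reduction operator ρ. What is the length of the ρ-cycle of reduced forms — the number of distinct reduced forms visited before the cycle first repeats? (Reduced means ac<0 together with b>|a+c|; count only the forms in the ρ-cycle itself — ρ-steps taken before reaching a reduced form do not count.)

D = 73, ⌊√D⌋ = 8
descent: ρ → (4,3,-4)  [lands on river]
river: ρ → (-4,5,3)
river: ρ → (3,7,-2)
river: ρ → (-2,5,6)
river: ρ → (6,7,-1)
river: ρ → (-1,7,6)
river: ρ → (6,5,-2)
river: ρ → (-2,7,3)
river: ρ → (3,5,-4)
river: ρ → (-4,3,4)
river: ρ → (4,5,-3)
river: ρ → (-3,7,2)
river: ρ → (2,5,-6)
river: ρ → (-6,7,1)
river: ρ → (1,7,-6)
river: ρ → (-6,5,2)
river: ρ → (2,7,-3)
river: ρ → (-3,5,4)
ρ-cycle length = 18 (tail of 1 descent step not counted)

18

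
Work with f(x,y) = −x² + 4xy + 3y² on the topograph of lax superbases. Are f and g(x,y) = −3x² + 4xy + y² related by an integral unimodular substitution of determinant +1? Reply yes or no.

D₁ = 28, D₂ = 28
river cycle of f (length 4): (3, 2, -2), (-2, 2, 3), (3, 4, -1), (-1, 4, 3)
river cycle of g (length 4): (1, 4, -3), (-3, 2, 2), (2, 2, -3), (-3, 4, 1)
cycles differ ⇒ inequivalent

no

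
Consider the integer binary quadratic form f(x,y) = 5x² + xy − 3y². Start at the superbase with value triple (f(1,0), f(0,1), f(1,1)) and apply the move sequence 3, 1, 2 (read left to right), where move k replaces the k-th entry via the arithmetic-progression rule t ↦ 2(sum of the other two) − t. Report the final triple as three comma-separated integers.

start (5,-3,3) = (f(1,0),f(0,1),f(1,1))
replace slot 3: 2·(5+(-3)) − 3 = 1 → (5,-3,1)
replace slot 1: 2·((-3)+1) − 5 = -9 → (-9,-3,1)
replace slot 2: 2·((-9)+1) − (-3) = -13 → (-9,-13,1)

-9,-13,1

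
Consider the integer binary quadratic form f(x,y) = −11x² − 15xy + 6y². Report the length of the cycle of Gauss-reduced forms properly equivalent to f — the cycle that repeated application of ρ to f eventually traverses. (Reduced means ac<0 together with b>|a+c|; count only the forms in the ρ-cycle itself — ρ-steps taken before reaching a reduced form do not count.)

D = 489, ⌊√D⌋ = 22
descent: ρ → (6,15,-11)  [lands on river]
river: ρ → (-11,7,10)
river: ρ → (10,13,-8)
river: ρ → (-8,19,4)
river: ρ → (4,21,-3)
river: ρ → (-3,21,4)
river: ρ → (4,19,-8)
river: ρ → (-8,13,10)
river: ρ → (10,7,-11)
river: ρ → (-11,15,6)
river: ρ → (6,21,-2)
river: ρ → (-2,19,16)
river: ρ → (16,13,-5)
river: ρ → (-5,17,10)
river: ρ → (10,3,-12)
river: ρ → (-12,21,1)
river: ρ → (1,21,-12)
river: ρ → (-12,3,10)
river: ρ → (10,17,-5)
river: ρ → (-5,13,16)
river: ρ → (16,19,-2)
river: ρ → (-2,21,6)
ρ-cycle length = 22 (tail of 1 descent step not counted)

22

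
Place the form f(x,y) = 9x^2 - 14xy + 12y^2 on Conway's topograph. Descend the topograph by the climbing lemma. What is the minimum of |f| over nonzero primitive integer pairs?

translate: b→4 (≡-14 mod 18), so (9,-14,12)→(9,4,7)
flip: (9,4,7)→(7,-4,9)
reduced (well bottom): (7,-4,9) with a≤c, −a<b≤a
well minimum = a = 7

7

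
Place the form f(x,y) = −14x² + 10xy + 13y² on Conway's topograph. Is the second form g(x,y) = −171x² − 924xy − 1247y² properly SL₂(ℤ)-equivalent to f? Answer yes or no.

D₁ = 828, D₂ = 828
river cycle of f (length 8): (13, 16, -11), (-11, 28, 1), (1, 28, -11), (-11, 16, 13), (13, 10, -14), (-14, 18, 9), (9, 18, -14), (-14, 10, 13)
river cycle of g (length 8): (-14, 10, 13), (13, 16, -11), (-11, 28, 1), (1, 28, -11), (-11, 16, 13), (13, 10, -14), (-14, 18, 9), (9, 18, -14)
cycles coincide ⇒ equivalent

yes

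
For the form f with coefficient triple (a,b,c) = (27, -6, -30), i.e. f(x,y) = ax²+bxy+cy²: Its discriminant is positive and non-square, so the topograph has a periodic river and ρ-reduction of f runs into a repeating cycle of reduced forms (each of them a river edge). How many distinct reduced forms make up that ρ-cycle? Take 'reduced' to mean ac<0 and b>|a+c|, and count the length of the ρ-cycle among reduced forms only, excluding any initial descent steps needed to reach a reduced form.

D = 3276, ⌊√D⌋ = 57
descent: ρ → (-30,6,27)  [lands on river]
river: ρ → (27,48,-9)
river: ρ → (-9,42,42)
river: ρ → (42,42,-9)
river: ρ → (-9,48,27)
river: ρ → (27,6,-30)
river: ρ → (-30,54,3)
river: ρ → (3,54,-30)
ρ-cycle length = 8 (tail of 1 descent step not counted)

8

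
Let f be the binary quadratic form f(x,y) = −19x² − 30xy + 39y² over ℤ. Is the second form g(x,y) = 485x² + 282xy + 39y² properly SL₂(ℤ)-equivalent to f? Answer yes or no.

D₁ = 3864, D₂ = 3864
river cycle of f (length 12): (39, 30, -19), (-19, 46, 23), (23, 46, -19), (-19, 30, 39), (39, 48, -10), (-10, 52, 29), (29, 6, -33), (-33, 60, 2), (2, 60, -33), (-33, 6, 29), … (2 more)
river cycle of g (length 12): (39, 30, -19), (-19, 46, 23), (23, 46, -19), (-19, 30, 39), (39, 48, -10), (-10, 52, 29), (29, 6, -33), (-33, 60, 2), (2, 60, -33), (-33, 6, 29), … (2 more)
cycles coincide ⇒ equivalent

yes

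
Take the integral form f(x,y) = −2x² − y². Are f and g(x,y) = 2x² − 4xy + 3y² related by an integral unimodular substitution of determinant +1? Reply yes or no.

D₁ = -8, D₂ = -8
f is negative-definite; reduce −f:
−f: flip: (2,0,1)→(1,0,2)
−f: reduced (well bottom): (1,0,2) with a≤c, −a<b≤a
flip sign back: reduced form of f is (-1,0,-2)
g: translate: b→0 (≡-4 mod 4), so (2,-4,3)→(2,0,1)
g: flip: (2,0,1)→(1,0,2)
g: reduced (well bottom): (1,0,2) with a≤c, −a<b≤a
reduced forms (-1, 0, -2) vs (1, 0, 2) ⇒ inequivalent

no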